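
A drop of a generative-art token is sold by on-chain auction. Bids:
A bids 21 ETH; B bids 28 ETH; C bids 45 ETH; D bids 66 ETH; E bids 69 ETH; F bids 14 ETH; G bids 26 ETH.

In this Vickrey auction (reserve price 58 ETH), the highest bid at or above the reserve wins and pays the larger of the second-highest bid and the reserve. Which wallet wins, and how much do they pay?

E pays 66 ETH

Sorting bids: 69 (E) > 66 (D) > 45 (C) > 28 (B) > 26 (G) > 21 (A) > …
Highest eligible bid: E at 69 ETH.
max(second-highest 66 ETH, reserve 58 ETH) = 66 ETH; the reserve does not bind.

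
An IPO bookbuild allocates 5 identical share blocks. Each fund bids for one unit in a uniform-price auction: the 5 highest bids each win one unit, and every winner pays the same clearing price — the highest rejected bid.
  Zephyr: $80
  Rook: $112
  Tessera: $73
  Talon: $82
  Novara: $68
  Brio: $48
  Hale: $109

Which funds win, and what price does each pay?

Rook, Hale, Talon, Zephyr, Tessera; each pays $68

Bids ranked high→low: 112 (Rook), 109 (Hale), 82 (Talon), 80 (Zephyr), 73 (Tessera), 68 (Novara), 48 (Brio)
The 5 highest are Rook, Hale, Talon, Zephyr, Tessera.
Clearing price = highest rejected bid = $68.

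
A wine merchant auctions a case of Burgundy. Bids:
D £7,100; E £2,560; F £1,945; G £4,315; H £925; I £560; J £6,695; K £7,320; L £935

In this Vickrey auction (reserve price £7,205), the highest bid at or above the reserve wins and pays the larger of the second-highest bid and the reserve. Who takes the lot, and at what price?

Rule: the highest bid at or above the reserve wins and pays the larger of the second-highest bid and the reserve.
Bids in order: 7,320 (K) > 7,100 (D) > 6,695 (J) > 4,315 (G) > 2,560 (E) > 1,945 (F) > …
K has the top bid at or above the reserve (£7,320).
Second-highest bid £7,100 is below the reserve £7,205, so the reserve binds → payment £7,205.

K pays £7,205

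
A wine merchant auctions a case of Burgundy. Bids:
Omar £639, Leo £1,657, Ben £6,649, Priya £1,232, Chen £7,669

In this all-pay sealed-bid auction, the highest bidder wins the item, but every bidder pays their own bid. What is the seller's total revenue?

Total revenue: £17,846

All-pay sealed-bid auction: the highest bidder wins the item, but every bidder pays their own bid.
Sorting bids: 7,669 (Chen) > 6,649 (Ben) > 1,657 (Leo) > 1,232 (Priya) > 639 (Omar)
Every bidder forfeits their bid regardless of winning.
Revenue = 639 + 1,657 + 6,649 + 1,232 + 7,669 = £17,846.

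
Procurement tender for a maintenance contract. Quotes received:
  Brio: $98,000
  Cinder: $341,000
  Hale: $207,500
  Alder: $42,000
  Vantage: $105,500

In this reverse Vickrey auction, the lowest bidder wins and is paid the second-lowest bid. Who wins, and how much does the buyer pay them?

Alder is paid $98,000

Rule: the lowest bidder wins and is paid the second-lowest bid.
Sorting bids: 42,000 (Alder) < 98,000 (Brio) < 105,500 (Vantage) < 207,500 (Hale) < 341,000 (Cinder)
Alder wins with the lowest bid; price is set by the runner-up at $98,000.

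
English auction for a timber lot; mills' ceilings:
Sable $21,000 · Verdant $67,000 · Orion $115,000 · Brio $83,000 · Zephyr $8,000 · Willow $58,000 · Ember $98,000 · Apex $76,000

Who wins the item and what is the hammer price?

Open ascending-bid auction: the price rises until one bidder remains; the winner pays the price at which the last rival dropped out.
Limits in order: 115,000 (Orion) > 98,000 (Ember) > 83,000 (Brio) > 76,000 (Apex) > 67,000 (Verdant) > 58,000 (Willow) > …
Ember is the last rival to drop out, at $98,000; Orion remains and wins at that price.

Orion wins at $98,000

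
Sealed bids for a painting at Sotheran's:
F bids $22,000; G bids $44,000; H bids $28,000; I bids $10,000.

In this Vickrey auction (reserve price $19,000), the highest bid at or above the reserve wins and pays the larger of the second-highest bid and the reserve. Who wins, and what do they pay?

G pays $28,000

Sorting bids: 44,000 (G) > 28,000 (H) > 22,000 (F) > 10,000 (I)
Highest eligible bid: G at $44,000.
Second-highest bid $28,000 exceeds the reserve $19,000 → payment $28,000.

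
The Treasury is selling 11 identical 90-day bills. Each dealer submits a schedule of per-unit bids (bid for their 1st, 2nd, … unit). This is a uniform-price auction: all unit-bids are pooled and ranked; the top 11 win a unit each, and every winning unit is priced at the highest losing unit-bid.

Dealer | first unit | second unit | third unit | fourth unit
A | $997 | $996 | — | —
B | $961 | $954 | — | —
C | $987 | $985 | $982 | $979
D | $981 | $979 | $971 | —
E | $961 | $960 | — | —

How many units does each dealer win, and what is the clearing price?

A 2, B 1, C 4, D 3, E 1; clearing price $960

All unit-bids, highest first — top 11: 997 (A-1), 996 (A-2), 987 (C-1), 985 (C-2), 982 (C-3), 981 (D-1), 979 (C-4), 979 (D-2), 971 (D-3), 961 (B-1), 961 (E-1)
First bid not allocated: $960.
Allocation: A 2, B 1, C 4, D 3, E 1.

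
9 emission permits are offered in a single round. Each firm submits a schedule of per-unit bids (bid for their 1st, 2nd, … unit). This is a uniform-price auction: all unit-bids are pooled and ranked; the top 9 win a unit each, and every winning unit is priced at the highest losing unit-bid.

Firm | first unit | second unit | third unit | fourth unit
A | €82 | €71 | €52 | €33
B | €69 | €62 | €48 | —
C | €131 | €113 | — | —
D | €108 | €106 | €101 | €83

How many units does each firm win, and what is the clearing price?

A 2, B 1, C 2, D 4; clearing price €62

Pooled unit-bids ranked (top 9): 131 (C-1), 113 (C-2), 108 (D-1), 106 (D-2), 101 (D-3), 83 (D-4), 82 (A-1), 71 (A-2), 69 (B-1)
The (k+1)-th unit-bid is €62.
Allocation: A 2, B 1, C 2, D 4.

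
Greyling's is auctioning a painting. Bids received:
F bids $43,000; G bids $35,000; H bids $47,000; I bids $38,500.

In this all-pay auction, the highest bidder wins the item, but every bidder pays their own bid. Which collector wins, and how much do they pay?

Rule: the highest bidder wins the item, but every bidder pays their own bid.
Bids in order: 47,000 (H) > 43,000 (F) > 38,500 (I) > 35,000 (G)
H is highest and takes the item; every bidder forfeits their bid.

H pays $47,000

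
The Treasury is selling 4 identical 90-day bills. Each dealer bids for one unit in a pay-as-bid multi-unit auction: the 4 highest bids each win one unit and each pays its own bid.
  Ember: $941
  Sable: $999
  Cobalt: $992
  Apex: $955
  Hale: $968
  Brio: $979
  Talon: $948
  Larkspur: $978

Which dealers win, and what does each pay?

Sorting: 999 (Sable), 992 (Cobalt), 979 (Brio), 978 (Larkspur), 968 (Hale), 955 (Apex), …
Winners (4 units): Sable, Cobalt, Brio, Larkspur.
Each winner pays its own bid: Sable $999, Cobalt $992, Brio $979, Larkspur $978.

Sable $999, Cobalt $992, Brio $979, Larkspur $978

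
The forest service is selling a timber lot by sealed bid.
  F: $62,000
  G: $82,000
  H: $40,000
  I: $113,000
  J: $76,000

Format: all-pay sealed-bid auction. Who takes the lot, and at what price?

I pays $113,000

Bids in order: 113,000 (I) > 82,000 (G) > 76,000 (J) > 62,000 (F) > 40,000 (H)
I wins with the top bid; all bids are sunk regardless.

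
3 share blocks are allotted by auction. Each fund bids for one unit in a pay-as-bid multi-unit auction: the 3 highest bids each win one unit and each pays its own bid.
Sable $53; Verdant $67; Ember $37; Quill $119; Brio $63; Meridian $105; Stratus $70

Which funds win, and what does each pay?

Quill $119, Meridian $105, Stratus $70

Ordering the bids: 119 (Quill), 105 (Meridian), 70 (Stratus), 67 (Verdant), 63 (Brio), …
Top 3: Quill, Meridian, Stratus.
Each winner pays its own bid: Quill $119, Meridian $105, Stratus $70.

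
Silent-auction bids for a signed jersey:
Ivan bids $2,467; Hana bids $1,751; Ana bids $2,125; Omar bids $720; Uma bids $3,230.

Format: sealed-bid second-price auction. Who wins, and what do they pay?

Uma pays $2,467

Rule: the highest bidder wins and pays the second-highest bid.
Bids in order: 3,230 (Uma) > 2,467 (Ivan) > 2,125 (Ana) > 1,751 (Hana) > 720 (Omar)
Uma is highest; pays the second-highest bid, $2,467.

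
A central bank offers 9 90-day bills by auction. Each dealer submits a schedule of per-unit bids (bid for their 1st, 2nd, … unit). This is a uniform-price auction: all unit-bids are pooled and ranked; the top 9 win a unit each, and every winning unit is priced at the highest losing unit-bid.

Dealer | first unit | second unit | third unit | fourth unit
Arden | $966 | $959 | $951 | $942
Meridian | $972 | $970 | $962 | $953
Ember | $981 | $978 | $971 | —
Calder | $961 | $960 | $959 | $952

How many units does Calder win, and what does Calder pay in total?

Pooled unit-bids ranked (top 9): 981 (Ember-1), 978 (Ember-2), 972 (Meridian-1), 971 (Ember-3), 970 (Meridian-2), 966 (Arden-1), 962 (Meridian-3), 961 (Calder-1), 960 (Calder-2)
Highest rejected unit-bid = $959.
Calder wins 2 unit(s) at $959 each.

Calder: 2 units, pays $1,918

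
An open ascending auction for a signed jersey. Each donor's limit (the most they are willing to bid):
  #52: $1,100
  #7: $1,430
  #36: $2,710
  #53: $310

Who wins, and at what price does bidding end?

Limits in order: 2,710 (#36) > 1,430 (#7) > 1,100 (#52) > 310 (#53)
Bidding ends when #7 exits at $1,430; #36 takes it.

#36 wins at $1,430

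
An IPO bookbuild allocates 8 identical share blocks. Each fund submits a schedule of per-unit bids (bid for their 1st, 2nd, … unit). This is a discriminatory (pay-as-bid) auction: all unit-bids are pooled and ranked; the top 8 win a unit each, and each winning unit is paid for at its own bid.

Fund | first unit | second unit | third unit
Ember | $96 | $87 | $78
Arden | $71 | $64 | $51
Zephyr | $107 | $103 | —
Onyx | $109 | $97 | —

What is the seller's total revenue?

Total revenue: $748

Merging the schedules and taking the best 8: 109 (Onyx-1), 107 (Zephyr-1), 103 (Zephyr-2), 97 (Onyx-2), 96 (Ember-1), 87 (Ember-2), 78 (Ember-3), 71 (Arden-1)
Next rejected bid: $64 (not a price — pay-as-bid).
Each winning unit pays its own bid.
Revenue = 109 + 107 + 103 + 97 + 96 + 87 + 78 + 71 = $748.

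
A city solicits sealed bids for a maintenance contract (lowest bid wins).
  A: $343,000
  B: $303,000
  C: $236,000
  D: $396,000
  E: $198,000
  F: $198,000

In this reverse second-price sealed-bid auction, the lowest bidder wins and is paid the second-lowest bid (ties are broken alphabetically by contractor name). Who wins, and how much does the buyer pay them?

E is paid $198,000

Bids in order: 198,000 (E) < 198,000 (F) < 236,000 (C) < 303,000 (B) < 343,000 (A) < 396,000 (D)
Tie at $198,000 → E wins by tie-break.
E is lowest; is paid the second-lowest bid, $198,000.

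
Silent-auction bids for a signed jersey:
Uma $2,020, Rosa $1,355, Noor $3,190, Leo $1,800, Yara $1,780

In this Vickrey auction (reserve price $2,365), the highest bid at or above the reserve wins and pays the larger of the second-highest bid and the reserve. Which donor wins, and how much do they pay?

Noor pays $2,365

Rule: the highest bid at or above the reserve wins and pays the larger of the second-highest bid and the reserve.
Bids in order: 3,190 (Noor) > 2,020 (Uma) > 1,800 (Leo) > 1,780 (Yara) > 1,355 (Rosa)
Noor has the top bid at or above the reserve ($3,190).
Second-highest bid $2,020 is below the reserve $2,365, so the reserve binds → payment $2,365.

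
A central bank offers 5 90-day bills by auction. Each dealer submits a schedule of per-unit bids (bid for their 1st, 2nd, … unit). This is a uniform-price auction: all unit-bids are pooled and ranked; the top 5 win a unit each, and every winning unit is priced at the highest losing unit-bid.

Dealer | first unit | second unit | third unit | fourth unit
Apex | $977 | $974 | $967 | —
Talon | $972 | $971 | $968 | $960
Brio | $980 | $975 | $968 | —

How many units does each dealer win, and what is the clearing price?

Apex 2, Brio 2, Talon 1; clearing price $971

Pooled unit-bids ranked (top 5): 980 (Brio-1), 977 (Apex-1), 975 (Brio-2), 974 (Apex-2), 972 (Talon-1)
The (k+1)-th unit-bid is $971.
Allocation: Apex 2, Brio 2, Talon 1.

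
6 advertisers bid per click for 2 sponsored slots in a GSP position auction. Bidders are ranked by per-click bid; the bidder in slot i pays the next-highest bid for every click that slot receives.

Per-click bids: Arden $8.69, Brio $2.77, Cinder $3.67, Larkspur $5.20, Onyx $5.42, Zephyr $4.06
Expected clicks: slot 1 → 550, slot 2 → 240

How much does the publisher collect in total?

Total revenue: $4229.00

Per-click bids in order: $8.69 (Arden) > $5.42 (Onyx) > $5.20 (Larkspur) > …
Slot 1: Arden pays $5.42 × 550 = $2981.00
Slot 2: Onyx pays $5.20 × 240 = $1248.00
Total = $4229.00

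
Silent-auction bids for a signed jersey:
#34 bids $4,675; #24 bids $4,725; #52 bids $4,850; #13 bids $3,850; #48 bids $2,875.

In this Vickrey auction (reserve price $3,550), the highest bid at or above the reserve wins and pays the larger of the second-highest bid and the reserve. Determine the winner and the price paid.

#52 pays $4,725

Sorting bids: 4,850 (#52) > 4,725 (#24) > 4,675 (#34) > 3,850 (#13) > 2,875 (#48)
#52 has the top bid at or above the reserve ($4,850).
max(second-highest $4,725, reserve $3,550) = $4,725; the reserve does not bind.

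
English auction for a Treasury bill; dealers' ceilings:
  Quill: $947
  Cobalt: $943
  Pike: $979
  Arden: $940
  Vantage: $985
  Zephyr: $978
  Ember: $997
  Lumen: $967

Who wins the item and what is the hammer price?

Limits in order: 997 (Ember) > 985 (Vantage) > 979 (Pike) > 978 (Zephyr) > 967 (Lumen) > 947 (Quill) > …
Once the price passes $985, only Ember is left; the hammer falls at Vantage's limit of $985.

Ember wins at $985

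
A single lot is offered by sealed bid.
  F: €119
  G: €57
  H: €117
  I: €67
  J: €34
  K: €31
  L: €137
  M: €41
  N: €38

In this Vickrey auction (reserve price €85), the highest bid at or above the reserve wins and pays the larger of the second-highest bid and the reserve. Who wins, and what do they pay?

L pays €119

Bids ranked: 137 (L) > 119 (F) > 117 (H) > 67 (I) > 57 (G) > 41 (M) > …
Highest eligible bid: L at €137.
Second-highest bid €119 exceeds the reserve €85 → payment €119.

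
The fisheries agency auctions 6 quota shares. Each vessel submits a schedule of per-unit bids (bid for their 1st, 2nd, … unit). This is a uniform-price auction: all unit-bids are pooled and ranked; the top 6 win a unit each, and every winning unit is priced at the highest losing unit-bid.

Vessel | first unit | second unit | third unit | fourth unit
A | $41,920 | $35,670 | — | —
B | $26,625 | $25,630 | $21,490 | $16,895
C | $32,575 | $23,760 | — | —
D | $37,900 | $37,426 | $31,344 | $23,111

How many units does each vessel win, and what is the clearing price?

A 2, C 1, D 3; clearing price $26,625

Pooled unit-bids ranked (top 6): 41,920 (A-1), 37,900 (D-1), 37,426 (D-2), 35,670 (A-2), 32,575 (C-1), 31,344 (D-3)
The (k+1)-th unit-bid is $26,625.
Allocation: A 2, C 1, D 3.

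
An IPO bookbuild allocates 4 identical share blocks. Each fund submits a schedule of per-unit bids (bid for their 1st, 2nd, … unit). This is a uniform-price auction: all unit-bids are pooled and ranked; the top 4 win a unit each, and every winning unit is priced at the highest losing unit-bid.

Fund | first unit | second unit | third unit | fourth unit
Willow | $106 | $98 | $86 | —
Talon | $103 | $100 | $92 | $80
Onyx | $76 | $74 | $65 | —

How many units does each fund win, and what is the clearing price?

Pooled unit-bids ranked (top 4): 106 (Willow-1), 103 (Talon-1), 100 (Talon-2), 98 (Willow-2)
First bid not allocated: $92.
Allocation: Talon 2, Willow 2.

Talon 2, Willow 2; clearing price $92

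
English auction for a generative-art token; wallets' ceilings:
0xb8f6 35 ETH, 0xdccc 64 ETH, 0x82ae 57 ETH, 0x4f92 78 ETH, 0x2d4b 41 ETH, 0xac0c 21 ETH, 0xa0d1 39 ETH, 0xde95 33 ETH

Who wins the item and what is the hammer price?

0x4f92 wins at 64 ETH

Sorting limits: 78 (0x4f92) > 64 (0xdccc) > 57 (0x82ae) > 41 (0x2d4b) > 39 (0xa0d1) > 35 (0xb8f6) > …
Once the price passes 64 ETH, only 0x4f92 is left; the hammer falls at 0xdccc's limit of 64 ETH.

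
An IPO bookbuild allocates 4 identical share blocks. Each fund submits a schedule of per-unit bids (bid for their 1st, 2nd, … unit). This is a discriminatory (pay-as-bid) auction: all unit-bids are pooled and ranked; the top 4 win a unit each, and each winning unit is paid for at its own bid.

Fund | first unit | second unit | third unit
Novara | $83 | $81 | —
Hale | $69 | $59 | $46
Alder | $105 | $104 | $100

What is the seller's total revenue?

Total revenue: $392

Merging the schedules and taking the best 4: 105 (Alder-1), 104 (Alder-2), 100 (Alder-3), 83 (Novara-1)
Next rejected bid: $81 (not a price — pay-as-bid).
Each winning unit pays its own bid.
Revenue = 105 + 104 + 100 + 83 = $392.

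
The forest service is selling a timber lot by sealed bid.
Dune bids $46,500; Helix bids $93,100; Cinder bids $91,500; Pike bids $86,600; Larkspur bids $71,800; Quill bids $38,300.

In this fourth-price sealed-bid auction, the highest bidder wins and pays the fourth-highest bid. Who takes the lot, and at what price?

Helix pays $71,800

Fourth-price sealed-bid auction: the highest bidder wins and pays the fourth-highest bid.
Bids in order: 93,100 (Helix) > 91,500 (Cinder) > 86,600 (Pike) > 71,800 (Larkspur) > 46,500 (Dune) > 38,300 (Quill)
Helix is highest; pays the fourth-highest bid, $71,800.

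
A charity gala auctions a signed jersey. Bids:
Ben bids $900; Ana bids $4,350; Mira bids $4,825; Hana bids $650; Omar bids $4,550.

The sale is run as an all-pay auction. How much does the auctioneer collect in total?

Total revenue: $15,275

Bids in order: 4,825 (Mira) > 4,550 (Omar) > 4,350 (Ana) > 900 (Ben) > 650 (Hana)
Every bidder forfeits their bid regardless of winning.
Revenue = 900 + 4,350 + 4,825 + 650 + 4,550 = $15,275.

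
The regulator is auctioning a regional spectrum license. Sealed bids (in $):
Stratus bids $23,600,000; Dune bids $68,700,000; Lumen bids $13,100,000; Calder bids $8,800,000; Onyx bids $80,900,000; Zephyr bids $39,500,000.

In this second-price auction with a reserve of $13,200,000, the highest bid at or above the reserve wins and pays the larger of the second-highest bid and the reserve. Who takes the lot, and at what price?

Onyx pays $68,700,000

Bids in order: 80,900,000 (Onyx) > 68,700,000 (Dune) > 39,500,000 (Zephyr) > 23,600,000 (Stratus) > 13,100,000 (Lumen) > 8,800,000 (Calder)
Highest eligible bid: Onyx at $80,900,000.
max(second-highest $68,700,000, reserve $13,200,000) = $68,700,000; the reserve does not bind.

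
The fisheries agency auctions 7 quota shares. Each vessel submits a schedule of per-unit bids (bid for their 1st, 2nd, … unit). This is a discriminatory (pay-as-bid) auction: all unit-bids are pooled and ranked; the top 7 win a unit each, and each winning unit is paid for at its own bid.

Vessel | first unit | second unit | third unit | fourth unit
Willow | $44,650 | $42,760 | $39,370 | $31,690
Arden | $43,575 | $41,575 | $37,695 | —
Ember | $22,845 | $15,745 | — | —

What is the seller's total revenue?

Total revenue: $281,315

All unit-bids, highest first — top 7: 44,650 (Willow-1), 43,575 (Arden-1), 42,760 (Willow-2), 41,575 (Arden-2), 39,370 (Willow-3), 37,695 (Arden-3), 31,690 (Willow-4)
Next rejected bid: $22,845 (not a price — pay-as-bid).
Each winning unit pays its own bid.
Revenue = 44,650 + 43,575 + 42,760 + 41,575 + 39,370 + 37,695 + 31,690 = $281,315.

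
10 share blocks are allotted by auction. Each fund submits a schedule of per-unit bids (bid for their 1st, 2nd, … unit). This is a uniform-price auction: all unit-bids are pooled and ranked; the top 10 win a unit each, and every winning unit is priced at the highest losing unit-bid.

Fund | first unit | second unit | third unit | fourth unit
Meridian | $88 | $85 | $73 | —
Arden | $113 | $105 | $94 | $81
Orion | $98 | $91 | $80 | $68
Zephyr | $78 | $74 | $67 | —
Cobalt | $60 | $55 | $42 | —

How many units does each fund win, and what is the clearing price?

Merging the schedules and taking the best 10: 113 (Arden-1), 105 (Arden-2), 98 (Orion-1), 94 (Arden-3), 91 (Orion-2), 88 (Meridian-1), 85 (Meridian-2), 81 (Arden-4), 80 (Orion-3), 78 (Zephyr-1)
Highest rejected unit-bid = $74.
Allocation: Arden 4, Meridian 2, Orion 3, Zephyr 1.

Arden 4, Meridian 2, Orion 3, Zephyr 1; clearing price $74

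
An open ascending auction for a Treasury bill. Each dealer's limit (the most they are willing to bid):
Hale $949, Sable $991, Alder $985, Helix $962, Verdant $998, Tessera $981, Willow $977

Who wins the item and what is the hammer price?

Open ascending-bid auction: the price rises until one bidder remains; the winner pays the price at which the last rival dropped out.
Limits ranked: 998 (Verdant) > 991 (Sable) > 985 (Alder) > 981 (Tessera) > 977 (Willow) > 962 (Helix) > …
Once the price passes $991, only Verdant is left; the hammer falls at Sable's limit of $991.

Verdant wins at $991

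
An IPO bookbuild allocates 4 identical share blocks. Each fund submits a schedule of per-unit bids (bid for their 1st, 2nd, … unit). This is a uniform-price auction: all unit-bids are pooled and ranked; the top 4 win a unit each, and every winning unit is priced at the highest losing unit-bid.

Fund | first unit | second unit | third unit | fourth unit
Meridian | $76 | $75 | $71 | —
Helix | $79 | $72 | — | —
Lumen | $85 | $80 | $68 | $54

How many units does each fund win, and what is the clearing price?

Pooled unit-bids ranked (top 4): 85 (Lumen-1), 80 (Lumen-2), 79 (Helix-1), 76 (Meridian-1)
Highest rejected unit-bid = $75.
Allocation: Helix 1, Lumen 2, Meridian 1.

Helix 1, Lumen 2, Meridian 1; clearing price $75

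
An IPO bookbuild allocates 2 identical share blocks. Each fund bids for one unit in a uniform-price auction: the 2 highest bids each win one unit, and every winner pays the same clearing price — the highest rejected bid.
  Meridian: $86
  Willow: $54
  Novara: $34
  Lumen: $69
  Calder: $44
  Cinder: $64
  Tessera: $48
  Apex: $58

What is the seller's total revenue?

Total revenue: $128

Bids ranked high→low: 86 (Meridian), 69 (Lumen), 64 (Cinder), 58 (Apex), …
Winners (2 units): Meridian, Lumen.
Highest unsuccessful bid: $64 → clearing price.
Total revenue = 2 × $64 = $128.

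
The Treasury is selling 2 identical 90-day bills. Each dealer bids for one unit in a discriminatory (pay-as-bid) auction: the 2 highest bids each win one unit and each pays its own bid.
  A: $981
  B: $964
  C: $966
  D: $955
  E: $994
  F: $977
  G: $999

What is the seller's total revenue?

Total revenue: $1,993

Sorting: 999 (G), 994 (E), 981 (A), 977 (F), …
Top 2: G, E.
Total revenue = 999 + 994 = $1,993.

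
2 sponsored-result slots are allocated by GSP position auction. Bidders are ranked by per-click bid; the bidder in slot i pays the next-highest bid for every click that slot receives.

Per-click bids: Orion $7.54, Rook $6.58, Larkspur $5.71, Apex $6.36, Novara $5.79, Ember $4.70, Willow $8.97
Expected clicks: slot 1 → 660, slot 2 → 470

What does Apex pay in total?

Apex pays $0.00

Ranked by bid: $8.97 (Willow) > $7.54 (Orion) > $6.58 (Rook) > …
Apex ranks below slot 2 → no slot, pays nothing.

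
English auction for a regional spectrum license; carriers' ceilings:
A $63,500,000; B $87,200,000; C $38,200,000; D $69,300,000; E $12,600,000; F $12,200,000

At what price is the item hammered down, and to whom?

B wins at $69,300,000

Open ascending-bid auction: the price rises until one bidder remains; the winner pays the price at which the last rival dropped out.
Sorting limits: 87,200,000 (B) > 69,300,000 (D) > 63,500,000 (A) > 38,200,000 (C) > 12,600,000 (E) > 12,200,000 (F)
Bidding ends when D exits at $69,300,000; B takes it.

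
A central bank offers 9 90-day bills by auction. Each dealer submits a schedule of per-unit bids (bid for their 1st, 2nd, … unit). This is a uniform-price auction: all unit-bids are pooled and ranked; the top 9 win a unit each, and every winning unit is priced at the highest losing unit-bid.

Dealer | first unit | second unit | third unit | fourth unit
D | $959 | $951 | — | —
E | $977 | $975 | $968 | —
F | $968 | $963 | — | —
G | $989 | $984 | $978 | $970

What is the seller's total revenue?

Pooled unit-bids ranked (top 9): 989 (G-1), 984 (G-2), 978 (G-3), 977 (E-1), 975 (E-2), 970 (G-4), 968 (E-3), 968 (F-1), 963 (F-2)
The (k+1)-th unit-bid is $959.
Allocation: E 3, F 2, G 4. Every unit priced at $959.
Revenue = 9 × 959 = $8,631.

Total revenue: $8,631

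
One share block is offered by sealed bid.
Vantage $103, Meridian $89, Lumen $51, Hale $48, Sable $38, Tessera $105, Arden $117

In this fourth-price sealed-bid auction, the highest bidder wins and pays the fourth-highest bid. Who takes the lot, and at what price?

Arden pays $89

Sorting bids: 117 (Arden) > 105 (Tessera) > 103 (Vantage) > 89 (Meridian) > 51 (Lumen) > 48 (Hale) > …
Arden wins; payment is bid #4 in the ranking = $89.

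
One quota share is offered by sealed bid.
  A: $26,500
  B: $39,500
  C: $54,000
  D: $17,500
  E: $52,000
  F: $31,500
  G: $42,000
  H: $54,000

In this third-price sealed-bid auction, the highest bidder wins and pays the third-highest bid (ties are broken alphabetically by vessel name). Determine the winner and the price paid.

Rule: the highest bidder wins and pays the third-highest bid.
Bids ranked: 54,000 (C) > 54,000 (H) > 52,000 (E) > 42,000 (G) > 39,500 (B) > 31,500 (F) > …
Tie at $54,000 → C wins by tie-break.
C wins; payment is bid #3 in the ranking = $52,000.

C pays $52,000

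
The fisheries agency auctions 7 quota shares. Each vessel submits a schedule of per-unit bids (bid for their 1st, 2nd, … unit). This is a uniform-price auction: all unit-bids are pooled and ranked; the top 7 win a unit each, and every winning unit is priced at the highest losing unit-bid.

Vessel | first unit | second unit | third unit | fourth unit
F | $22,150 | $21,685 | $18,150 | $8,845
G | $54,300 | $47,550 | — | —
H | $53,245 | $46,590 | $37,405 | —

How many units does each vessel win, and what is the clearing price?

F 2, G 2, H 3; clearing price $18,150

Pooled unit-bids ranked (top 7): 54,300 (G-1), 53,245 (H-1), 47,550 (G-2), 46,590 (H-2), 37,405 (H-3), 22,150 (F-1), 21,685 (F-2)
Highest rejected unit-bid = $18,150.
Allocation: F 2, G 2, H 3.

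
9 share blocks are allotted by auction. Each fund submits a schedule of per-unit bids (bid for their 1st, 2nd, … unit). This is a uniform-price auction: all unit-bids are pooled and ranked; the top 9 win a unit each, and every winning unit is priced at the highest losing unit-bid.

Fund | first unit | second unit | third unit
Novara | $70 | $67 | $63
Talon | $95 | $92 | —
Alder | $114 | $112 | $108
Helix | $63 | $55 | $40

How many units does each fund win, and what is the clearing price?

Alder 3, Helix 1, Novara 3, Talon 2; clearing price $55

All unit-bids, highest first — top 9: 114 (Alder-1), 112 (Alder-2), 108 (Alder-3), 95 (Talon-1), 92 (Talon-2), 70 (Novara-1), 67 (Novara-2), 63 (Novara-3), 63 (Helix-1)
The (k+1)-th unit-bid is $55.
Allocation: Alder 3, Helix 1, Novara 3, Talon 2.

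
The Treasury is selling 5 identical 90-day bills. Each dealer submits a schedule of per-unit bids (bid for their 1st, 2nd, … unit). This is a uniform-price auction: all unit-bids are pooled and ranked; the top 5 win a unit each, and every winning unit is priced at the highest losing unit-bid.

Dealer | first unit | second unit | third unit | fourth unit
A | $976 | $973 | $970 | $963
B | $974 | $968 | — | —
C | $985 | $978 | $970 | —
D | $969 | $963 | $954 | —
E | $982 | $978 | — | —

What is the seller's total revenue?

Pooled unit-bids ranked (top 5): 985 (C-1), 982 (E-1), 978 (C-2), 978 (E-2), 976 (A-1)
The (k+1)-th unit-bid is $974.
Allocation: A 1, C 2, E 2. Every unit priced at $974.
Revenue = 5 × 974 = $4,870.

Total revenue: $4,870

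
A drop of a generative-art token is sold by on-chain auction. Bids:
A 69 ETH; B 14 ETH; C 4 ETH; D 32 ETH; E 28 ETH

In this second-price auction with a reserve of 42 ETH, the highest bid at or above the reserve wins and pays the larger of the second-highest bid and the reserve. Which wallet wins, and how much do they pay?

Second-price auction with a reserve of 42 ETH: the highest bid at or above the reserve wins and pays the larger of the second-highest bid and the reserve.
Sorting bids: 69 (A) > 32 (D) > 28 (E) > 14 (B) > 4 (C)
A has the top bid at or above the reserve (69 ETH).
Second-highest bid 32 ETH is below the reserve 42 ETH, so the reserve binds → payment 42 ETH.

A pays 42 ETH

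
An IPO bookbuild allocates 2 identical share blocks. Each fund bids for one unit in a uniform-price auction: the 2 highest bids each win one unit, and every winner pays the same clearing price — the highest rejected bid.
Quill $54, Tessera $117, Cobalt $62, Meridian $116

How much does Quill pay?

Quill pays $0

Ordering the bids: 117 (Tessera), 116 (Meridian), 62 (Cobalt), 54 (Quill)
Top 2: Tessera, Meridian.
First losing bid is Cobalt's $62, which sets the uniform price.
Quill does not win → pays $0.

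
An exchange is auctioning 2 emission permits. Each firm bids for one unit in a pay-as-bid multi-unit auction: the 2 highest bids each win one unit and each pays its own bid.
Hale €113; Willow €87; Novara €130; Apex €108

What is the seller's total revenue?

Total revenue: €243

Sorting: 130 (Novara), 113 (Hale), 108 (Apex), 87 (Willow)
Winners (2 units): Novara, Hale.
Total revenue = 130 + 113 = €243.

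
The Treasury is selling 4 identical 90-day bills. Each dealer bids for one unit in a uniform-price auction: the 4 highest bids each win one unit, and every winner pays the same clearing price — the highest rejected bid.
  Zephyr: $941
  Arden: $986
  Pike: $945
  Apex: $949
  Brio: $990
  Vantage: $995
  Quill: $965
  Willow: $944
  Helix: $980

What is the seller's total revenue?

Total revenue: $3,860

Sorting: 995 (Vantage), 990 (Brio), 986 (Arden), 980 (Helix), 965 (Quill), 949 (Apex), …
Top 4: Vantage, Brio, Arden, Helix.
First losing bid is Quill's $965, which sets the uniform price.
Total revenue = 4 × $965 = $3,860.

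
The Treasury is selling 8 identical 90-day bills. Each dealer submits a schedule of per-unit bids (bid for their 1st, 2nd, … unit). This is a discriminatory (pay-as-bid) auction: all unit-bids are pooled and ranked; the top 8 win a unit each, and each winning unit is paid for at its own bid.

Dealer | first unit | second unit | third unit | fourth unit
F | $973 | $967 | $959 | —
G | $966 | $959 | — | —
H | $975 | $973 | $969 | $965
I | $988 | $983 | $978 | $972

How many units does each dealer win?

F 1, H 3, I 4

Pooled unit-bids ranked (top 8): 988 (I-1), 983 (I-2), 978 (I-3), 975 (H-1), 973 (F-1), 973 (H-2), 972 (I-4), 969 (H-3)
Next rejected bid: $967 (not a price — pay-as-bid).
Allocation: F 1, H 3, I 4.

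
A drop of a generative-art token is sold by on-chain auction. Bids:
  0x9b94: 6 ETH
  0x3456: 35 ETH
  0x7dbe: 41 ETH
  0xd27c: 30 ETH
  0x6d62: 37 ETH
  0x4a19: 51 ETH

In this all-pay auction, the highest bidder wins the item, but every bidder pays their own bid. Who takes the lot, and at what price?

0x4a19 pays 51 ETH

All-pay auction: the highest bidder wins the item, but every bidder pays their own bid.
Bids ranked: 51 (0x4a19) > 41 (0x7dbe) > 37 (0x6d62) > 35 (0x3456) > 30 (0xd27c) > 6 (0x9b94)
0x4a19 is highest and takes the item; every bidder forfeits their bid.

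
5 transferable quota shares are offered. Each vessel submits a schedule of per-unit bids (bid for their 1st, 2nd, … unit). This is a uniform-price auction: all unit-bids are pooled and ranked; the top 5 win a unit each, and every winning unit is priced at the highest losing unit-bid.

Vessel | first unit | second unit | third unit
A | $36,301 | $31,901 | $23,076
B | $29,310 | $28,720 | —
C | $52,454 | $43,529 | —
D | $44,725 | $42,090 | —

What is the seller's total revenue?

Pooled unit-bids ranked (top 5): 52,454 (C-1), 44,725 (D-1), 43,529 (C-2), 42,090 (D-2), 36,301 (A-1)
The (k+1)-th unit-bid is $31,901.
Allocation: A 1, C 2, D 2. Every unit priced at $31,901.
Revenue = 5 × 31,901 = $159,505.

Total revenue: $159,505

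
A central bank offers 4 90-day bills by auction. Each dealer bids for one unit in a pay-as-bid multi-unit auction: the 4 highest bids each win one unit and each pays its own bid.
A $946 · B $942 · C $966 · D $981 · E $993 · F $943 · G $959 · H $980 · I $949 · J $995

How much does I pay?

Ordering the bids: 995 (J), 993 (E), 981 (D), 980 (H), 966 (C), 959 (G), …
Top 4: J, E, D, H.
I does not win → $0.

I pays $0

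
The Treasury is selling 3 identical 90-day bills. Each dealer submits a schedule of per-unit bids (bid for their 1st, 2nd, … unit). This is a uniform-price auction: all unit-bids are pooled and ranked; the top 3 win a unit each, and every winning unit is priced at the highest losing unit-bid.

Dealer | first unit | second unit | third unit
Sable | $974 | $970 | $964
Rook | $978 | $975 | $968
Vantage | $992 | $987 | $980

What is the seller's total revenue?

Total revenue: $2,934

Pooled unit-bids ranked (top 3): 992 (Vantage-1), 987 (Vantage-2), 980 (Vantage-3)
Highest rejected unit-bid = $978.
Allocation: Vantage 3. Every unit priced at $978.
Revenue = 3 × 978 = $2,934.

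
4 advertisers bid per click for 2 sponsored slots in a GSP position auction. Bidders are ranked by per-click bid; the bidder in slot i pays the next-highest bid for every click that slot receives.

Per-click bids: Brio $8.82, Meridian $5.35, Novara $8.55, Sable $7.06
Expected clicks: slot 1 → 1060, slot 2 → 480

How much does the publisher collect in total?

Total revenue: $12451.80

Ranked by bid: $8.82 (Brio) > $8.55 (Novara) > $7.06 (Sable) > …
Slot 1: Brio pays $8.55 × 1060 = $9063.00
Slot 2: Novara pays $7.06 × 480 = $3388.80
Total = $12451.80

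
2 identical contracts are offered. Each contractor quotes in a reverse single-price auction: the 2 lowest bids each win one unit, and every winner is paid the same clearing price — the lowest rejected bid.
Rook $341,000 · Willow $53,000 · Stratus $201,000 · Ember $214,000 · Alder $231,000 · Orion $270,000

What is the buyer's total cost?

Total cost: $428,000

Sorting: 53,000 (Willow), 201,000 (Stratus), 214,000 (Ember), 231,000 (Alder), …
Lowest 2: Willow, Stratus.
Clearing price = lowest rejected bid = $214,000.
Total cost = 2 × $214,000 = $428,000.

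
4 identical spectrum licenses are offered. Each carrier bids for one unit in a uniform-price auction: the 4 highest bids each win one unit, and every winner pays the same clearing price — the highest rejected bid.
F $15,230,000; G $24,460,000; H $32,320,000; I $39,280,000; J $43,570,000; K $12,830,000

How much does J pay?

J pays $15,230,000

Ordering the bids: 43,570,000 (J), 39,280,000 (I), 32,320,000 (H), 24,460,000 (G), 15,230,000 (F), 12,830,000 (K)
Winners (4 units): J, I, H, G.
Highest unsuccessful bid: $15,230,000 → clearing price.
J wins → pays $15,230,000.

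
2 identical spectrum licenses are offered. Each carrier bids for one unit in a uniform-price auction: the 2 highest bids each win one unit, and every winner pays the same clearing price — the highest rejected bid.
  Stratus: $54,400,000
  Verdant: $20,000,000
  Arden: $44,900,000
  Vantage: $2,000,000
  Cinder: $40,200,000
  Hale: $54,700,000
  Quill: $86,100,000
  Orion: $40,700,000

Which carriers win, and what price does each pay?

Quill, Hale; each pays $54,400,000

Ordering the bids: 86,100,000 (Quill), 54,700,000 (Hale), 54,400,000 (Stratus), 44,900,000 (Arden), …
Top 2: Quill, Hale.
First losing bid is Stratus's $54,400,000, which sets the uniform price.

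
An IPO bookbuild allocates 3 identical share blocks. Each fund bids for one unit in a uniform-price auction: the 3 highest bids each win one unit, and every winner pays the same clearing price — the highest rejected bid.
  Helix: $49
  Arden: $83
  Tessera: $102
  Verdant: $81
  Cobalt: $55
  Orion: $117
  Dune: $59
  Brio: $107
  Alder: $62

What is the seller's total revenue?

Total revenue: $249

Bids ranked high→low: 117 (Orion), 107 (Brio), 102 (Tessera), 83 (Arden), 81 (Verdant), …
Winners (3 units): Orion, Brio, Tessera.
First losing bid is Arden's $83, which sets the uniform price.
Total revenue = 3 × $83 = $249.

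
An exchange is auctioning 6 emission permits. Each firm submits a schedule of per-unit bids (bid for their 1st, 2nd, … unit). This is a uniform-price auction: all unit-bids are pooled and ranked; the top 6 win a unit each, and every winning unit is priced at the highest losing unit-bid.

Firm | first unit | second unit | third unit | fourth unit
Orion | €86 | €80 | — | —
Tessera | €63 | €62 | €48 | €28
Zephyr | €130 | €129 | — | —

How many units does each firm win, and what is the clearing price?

Orion 2, Tessera 2, Zephyr 2; clearing price €48

Pooled unit-bids ranked (top 6): 130 (Zephyr-1), 129 (Zephyr-2), 86 (Orion-1), 80 (Orion-2), 63 (Tessera-1), 62 (Tessera-2)
Highest rejected unit-bid = €48.
Allocation: Orion 2, Tessera 2, Zephyr 2.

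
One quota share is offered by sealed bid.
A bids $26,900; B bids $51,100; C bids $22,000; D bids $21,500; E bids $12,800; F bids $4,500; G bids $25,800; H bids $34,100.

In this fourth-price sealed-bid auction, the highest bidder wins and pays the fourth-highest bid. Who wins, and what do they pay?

Rule: the highest bidder wins and pays the fourth-highest bid.
Sorting bids: 51,100 (B) > 34,100 (H) > 26,900 (A) > 25,800 (G) > 22,000 (C) > 21,500 (D) > …
B wins; payment is bid #4 in the ranking = $25,800.

B pays $25,800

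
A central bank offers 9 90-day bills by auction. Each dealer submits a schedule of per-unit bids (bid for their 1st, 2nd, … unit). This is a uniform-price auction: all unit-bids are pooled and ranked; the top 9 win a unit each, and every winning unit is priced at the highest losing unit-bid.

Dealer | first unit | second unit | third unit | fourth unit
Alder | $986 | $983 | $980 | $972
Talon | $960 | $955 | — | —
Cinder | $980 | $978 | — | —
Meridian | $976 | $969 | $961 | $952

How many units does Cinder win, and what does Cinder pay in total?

Cinder: 2 units, pays $1,920

Merging the schedules and taking the best 9: 986 (Alder-1), 983 (Alder-2), 980 (Alder-3), 980 (Cinder-1), 978 (Cinder-2), 976 (Meridian-1), 972 (Alder-4), 969 (Meridian-2), 961 (Meridian-3)
The (k+1)-th unit-bid is $960.
Cinder wins 2 unit(s) at $960 each.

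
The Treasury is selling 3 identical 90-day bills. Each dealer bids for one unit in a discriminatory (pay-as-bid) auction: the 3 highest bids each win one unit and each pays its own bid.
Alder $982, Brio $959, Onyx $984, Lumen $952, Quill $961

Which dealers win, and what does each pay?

Sorting: 984 (Onyx), 982 (Alder), 961 (Quill), 959 (Brio), 952 (Lumen)
Winners (3 units): Onyx, Alder, Quill.
Each winner pays its own bid: Onyx $984, Alder $982, Quill $961.

Onyx $984, Alder $982, Quill $961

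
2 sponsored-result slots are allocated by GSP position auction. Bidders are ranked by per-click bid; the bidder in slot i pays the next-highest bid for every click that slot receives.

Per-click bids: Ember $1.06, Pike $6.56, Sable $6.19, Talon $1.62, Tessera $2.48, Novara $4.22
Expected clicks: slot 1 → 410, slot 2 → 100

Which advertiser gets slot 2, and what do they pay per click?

Sable; $4.22 per click

Per-click bids in order: $6.56 (Pike) > $6.19 (Sable) > $4.22 (Novara) > …
Slot 2 goes to the second-ranked bidder, Sable, who pays the next bid down: $4.22/click.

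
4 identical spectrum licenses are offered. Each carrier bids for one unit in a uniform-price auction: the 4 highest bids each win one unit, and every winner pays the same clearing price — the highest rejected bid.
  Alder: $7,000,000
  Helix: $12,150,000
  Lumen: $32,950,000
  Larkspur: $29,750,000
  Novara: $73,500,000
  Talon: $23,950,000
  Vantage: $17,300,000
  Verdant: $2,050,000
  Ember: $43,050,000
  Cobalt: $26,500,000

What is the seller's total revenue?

Ordering the bids: 73,500,000 (Novara), 43,050,000 (Ember), 32,950,000 (Lumen), 29,750,000 (Larkspur), 26,500,000 (Cobalt), 23,950,000 (Talon), …
Winners (4 units): Novara, Ember, Lumen, Larkspur.
Clearing price = highest rejected bid = $26,500,000.
Total revenue = 4 × $26,500,000 = $106,000,000.

Total revenue: $106,000,000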